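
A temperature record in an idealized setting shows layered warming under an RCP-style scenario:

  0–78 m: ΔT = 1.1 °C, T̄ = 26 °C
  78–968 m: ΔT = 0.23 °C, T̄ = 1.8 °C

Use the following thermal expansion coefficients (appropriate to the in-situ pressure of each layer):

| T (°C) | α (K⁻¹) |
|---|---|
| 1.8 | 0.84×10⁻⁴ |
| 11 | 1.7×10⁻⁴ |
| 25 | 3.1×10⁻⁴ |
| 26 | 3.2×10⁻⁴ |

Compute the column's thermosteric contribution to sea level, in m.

Δh = 0.0447 m

Layer 1 at 26 °C → α = 3.2×10⁻⁴ K⁻¹
Layer 2 at 1.8 °C → α = 0.84×10⁻⁴ K⁻¹
0–78 m: 78 × 1.1 × 3.2×10⁻⁴ = 0.027456 m
Layer 2: 0.23 × 0.84×10⁻⁴ × 890 = 0.0171948 m
Δh = 0.027456 + 0.0171948 = 0.0446508 m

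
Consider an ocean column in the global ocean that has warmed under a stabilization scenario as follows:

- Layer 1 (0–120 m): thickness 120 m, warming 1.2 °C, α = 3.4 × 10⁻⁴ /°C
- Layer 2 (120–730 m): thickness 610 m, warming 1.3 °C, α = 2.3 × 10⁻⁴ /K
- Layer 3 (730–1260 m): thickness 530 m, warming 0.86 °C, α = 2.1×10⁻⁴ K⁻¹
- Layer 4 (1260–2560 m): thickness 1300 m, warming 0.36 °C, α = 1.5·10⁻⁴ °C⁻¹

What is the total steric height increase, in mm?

397 mm

Layer 1: 120 × 1.2 × 3.4×10⁻⁴ = 0.04896 m
Layer 2: 1.3 × 2.3×10⁻⁴ × 610 = 0.18239 m
2.1×10⁻⁴ × 0.86 × 530 = 0.095718 m
1260–2560 m: 0.36 × 1.5×10⁻⁴ × 1300 = 0.07020 m
Δh = 0.04896 + 0.18239 + 0.095718 + 0.07020 = 0.397268 m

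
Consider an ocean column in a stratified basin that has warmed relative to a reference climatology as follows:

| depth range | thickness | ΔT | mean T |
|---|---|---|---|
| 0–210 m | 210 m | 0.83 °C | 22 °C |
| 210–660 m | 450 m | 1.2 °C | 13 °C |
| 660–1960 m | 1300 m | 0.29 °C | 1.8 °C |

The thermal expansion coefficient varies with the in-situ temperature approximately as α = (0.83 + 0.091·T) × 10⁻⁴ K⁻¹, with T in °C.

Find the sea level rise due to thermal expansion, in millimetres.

196 mm of thermosteric rise

Layer 1: α = (0.83 + 0.091×22)×10⁻⁴ = 2.832×10⁻⁴ K⁻¹
Layer 2: α = (0.83 + 0.091×13)×10⁻⁴ = 2.013×10⁻⁴ K⁻¹
Layer 3: α = (0.83 + 0.091×1.8)×10⁻⁴ = 0.9938×10⁻⁴ K⁻¹
Layer 1: 2.832×10⁻⁴ × 210 × 0.83 = 0.04936176 m
2.013×10⁻⁴ × 1.2 × 450 = 0.108702 m
660–1960 m: 1300 × 0.29 × 0.9938×10⁻⁴ = 0.03746626 m
Δh = 0.04936176 + 0.108702 + 0.03746626 = 0.19553002 m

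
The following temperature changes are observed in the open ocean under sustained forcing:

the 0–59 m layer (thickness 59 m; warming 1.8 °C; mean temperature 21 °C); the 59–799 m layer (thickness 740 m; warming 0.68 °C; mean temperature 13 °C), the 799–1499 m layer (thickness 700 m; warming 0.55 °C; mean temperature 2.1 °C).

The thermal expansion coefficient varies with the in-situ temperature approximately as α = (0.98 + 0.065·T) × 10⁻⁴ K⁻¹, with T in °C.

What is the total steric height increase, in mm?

Layer 1: α = (0.98 + 0.065×21)×10⁻⁴ = 2.345×10⁻⁴ K⁻¹
Layer 2: α = (0.98 + 0.065×13)×10⁻⁴ = 1.825×10⁻⁴ K⁻¹
Layer 3: α = (0.98 + 0.065×2.1)×10⁻⁴ = 1.1165×10⁻⁴ K⁻¹
1.8 × 59 × 2.345×10⁻⁴ = 0.0249039 m
59–799 m: 1.825×10⁻⁴ × 740 × 0.68 = 0.091834 m
1.1165×10⁻⁴ × 700 × 0.55 = 0.04298525 m
Δh = 0.0249039 + 0.091834 + 0.04298525 = 0.15972315 m

Δh ≈ 160 mm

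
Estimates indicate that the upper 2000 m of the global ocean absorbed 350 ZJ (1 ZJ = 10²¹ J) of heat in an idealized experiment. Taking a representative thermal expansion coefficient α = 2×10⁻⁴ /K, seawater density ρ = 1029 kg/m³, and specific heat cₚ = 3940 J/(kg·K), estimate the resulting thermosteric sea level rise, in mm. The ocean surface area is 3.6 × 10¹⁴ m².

Δh = 48 mm

Per unit area: Q = 350×10²¹ / (3.6×10¹⁴) ≈ 9.722×10⁸ J/m²
Δh = αQ/(ρcₚ) = 2×10⁻⁴ × 9.722×10⁸ / (1029 × 3940) ≈ 0.047959 m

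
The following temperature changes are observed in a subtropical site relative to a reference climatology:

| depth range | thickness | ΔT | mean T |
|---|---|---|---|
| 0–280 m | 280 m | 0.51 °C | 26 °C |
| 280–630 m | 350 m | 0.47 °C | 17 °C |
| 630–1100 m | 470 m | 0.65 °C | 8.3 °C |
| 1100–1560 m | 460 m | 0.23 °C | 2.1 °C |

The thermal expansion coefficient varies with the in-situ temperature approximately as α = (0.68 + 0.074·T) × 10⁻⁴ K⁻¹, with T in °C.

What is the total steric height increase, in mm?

Layer 1: α = (0.68 + 0.074×26)×10⁻⁴ = 2.604×10⁻⁴ K⁻¹
Layer 2: α = (0.68 + 0.074×17)×10⁻⁴ = 1.938×10⁻⁴ K⁻¹
Layer 3: α = (0.68 + 0.074×8.3)×10⁻⁴ = 1.2942×10⁻⁴ K⁻¹
Layer 4: α = (0.68 + 0.074×2.1)×10⁻⁴ = 0.8354×10⁻⁴ K⁻¹
0.51 × 280 × 2.604×10⁻⁴ = 0.03718512 m
280–630 m: 1.938×10⁻⁴ × 350 × 0.47 = 0.0318801 m
470 × 0.65 × 1.2942×10⁻⁴ = 0.03953781 m
0.8354×10⁻⁴ × 0.23 × 460 = 0.008838532 m
Δh = 0.03718512 + 0.0318801 + 0.03953781 + 0.008838532 = 0.117441562 m

Δh ≈ 120 mm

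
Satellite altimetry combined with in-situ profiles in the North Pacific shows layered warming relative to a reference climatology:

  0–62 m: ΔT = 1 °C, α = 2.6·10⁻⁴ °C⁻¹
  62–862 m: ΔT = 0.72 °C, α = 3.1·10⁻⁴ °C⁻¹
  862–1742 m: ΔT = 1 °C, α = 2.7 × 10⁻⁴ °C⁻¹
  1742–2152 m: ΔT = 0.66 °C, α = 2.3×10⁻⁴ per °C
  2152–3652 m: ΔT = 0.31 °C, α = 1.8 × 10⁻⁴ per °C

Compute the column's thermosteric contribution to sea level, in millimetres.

62 × 1 × 2.6×10⁻⁴ = 0.01612 m
62–862 m: 3.1×10⁻⁴ × 0.72 × 800 = 0.17856 m
Layer 3: 2.7×10⁻⁴ × 880 × 1 = 0.23760 m
1742–2152 m: 2.3×10⁻⁴ × 410 × 0.66 = 0.062238 m
1.8×10⁻⁴ × 1500 × 0.31 = 0.08370 m
Δh = 0.01612 + 0.17856 + 0.23760 + 0.062238 + 0.08370 = 0.578218 m

Δh ≈ 578 mm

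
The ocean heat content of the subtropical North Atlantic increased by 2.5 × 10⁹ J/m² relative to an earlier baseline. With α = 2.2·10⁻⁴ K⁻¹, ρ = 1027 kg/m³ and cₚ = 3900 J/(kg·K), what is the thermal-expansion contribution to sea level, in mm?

Δh = αQ/(ρcₚ) = 2.2×10⁻⁴ × 2.5×10⁹ / (1027 × 3900) ≈ 0.13732 m

Δh = 137 mm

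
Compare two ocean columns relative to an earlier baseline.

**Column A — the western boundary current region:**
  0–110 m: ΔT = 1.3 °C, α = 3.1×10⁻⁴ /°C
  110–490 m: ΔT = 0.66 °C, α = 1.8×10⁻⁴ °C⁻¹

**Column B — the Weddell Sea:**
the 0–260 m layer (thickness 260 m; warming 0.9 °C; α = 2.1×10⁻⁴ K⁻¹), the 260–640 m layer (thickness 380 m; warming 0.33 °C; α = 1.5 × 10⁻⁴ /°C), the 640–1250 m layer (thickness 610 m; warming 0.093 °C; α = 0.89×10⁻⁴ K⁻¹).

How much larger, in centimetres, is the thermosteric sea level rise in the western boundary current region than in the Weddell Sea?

1.6 cm

A 1.3 × 3.1×10⁻⁴ × 110 = 0.04433 m
A Layer 2: 380 × 1.8×10⁻⁴ × 0.66 = 0.045144 m
A total: 0.089474 m
B Layer 1: 2.1×10⁻⁴ × 260 × 0.9 = 0.04914 m
B 260–640 m: 1.5×10⁻⁴ × 0.33 × 380 = 0.01881 m
B 0.89×10⁻⁴ × 610 × 0.093 = 0.00504897 m
B total: 0.07299897 m
Difference: 0.089474 − 0.07299897 = 0.01647503 m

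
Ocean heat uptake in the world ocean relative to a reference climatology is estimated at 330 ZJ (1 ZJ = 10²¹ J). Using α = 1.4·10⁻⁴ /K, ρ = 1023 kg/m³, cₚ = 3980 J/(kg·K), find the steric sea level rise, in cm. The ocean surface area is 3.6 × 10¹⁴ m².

Per unit area: Q = 330×10²¹ / (3.6×10¹⁴) ≈ 9.167×10⁸ J/m²
Δh = αQ/(ρcₚ) = 1.4×10⁻⁴ × 9.167×10⁸ / (1023 × 3980) ≈ 0.031521 m

Δh = 3.15 cm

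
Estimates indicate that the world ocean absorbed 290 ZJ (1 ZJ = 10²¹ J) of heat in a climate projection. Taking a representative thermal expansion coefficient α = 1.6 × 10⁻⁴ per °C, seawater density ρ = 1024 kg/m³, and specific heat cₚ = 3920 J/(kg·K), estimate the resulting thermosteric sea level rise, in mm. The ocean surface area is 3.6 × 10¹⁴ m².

Per unit area: Q = 290×10²¹ / (3.6×10¹⁴) ≈ 8.056×10⁸ J/m²
Δh = αQ/(ρcₚ) = 1.6×10⁻⁴ × 8.056×10⁸ / (1024 × 3920) ≈ 0.032111 m

32.1 mm of thermosteric rise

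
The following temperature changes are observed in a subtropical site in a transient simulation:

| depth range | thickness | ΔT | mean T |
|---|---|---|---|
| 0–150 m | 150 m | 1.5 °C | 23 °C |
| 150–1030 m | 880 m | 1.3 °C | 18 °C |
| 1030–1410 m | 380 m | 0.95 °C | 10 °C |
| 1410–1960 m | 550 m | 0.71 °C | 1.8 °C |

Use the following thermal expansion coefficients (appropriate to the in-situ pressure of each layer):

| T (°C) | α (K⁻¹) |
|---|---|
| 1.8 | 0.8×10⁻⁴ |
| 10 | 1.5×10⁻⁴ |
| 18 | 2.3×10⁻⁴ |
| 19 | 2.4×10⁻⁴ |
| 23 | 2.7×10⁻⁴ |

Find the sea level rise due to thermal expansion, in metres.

Layer 1 at 23 °C → α = 2.7×10⁻⁴ K⁻¹
Layer 2 at 18 °C → α = 2.3×10⁻⁴ K⁻¹
Layer 3 at 10 °C → α = 1.5×10⁻⁴ K⁻¹
Layer 4 at 1.8 °C → α = 0.8×10⁻⁴ K⁻¹
0–150 m: 2.7×10⁻⁴ × 150 × 1.5 = 0.06075 m
1.3 × 2.3×10⁻⁴ × 880 = 0.26312 m
1030–1410 m: 380 × 1.5×10⁻⁴ × 0.95 = 0.05415 m
0.71 × 550 × 0.8×10⁻⁴ = 0.03124 m
Δh = 0.06075 + 0.26312 + 0.05415 + 0.03124 = 0.40926 m ≈ 0.409 m

about 0.409 m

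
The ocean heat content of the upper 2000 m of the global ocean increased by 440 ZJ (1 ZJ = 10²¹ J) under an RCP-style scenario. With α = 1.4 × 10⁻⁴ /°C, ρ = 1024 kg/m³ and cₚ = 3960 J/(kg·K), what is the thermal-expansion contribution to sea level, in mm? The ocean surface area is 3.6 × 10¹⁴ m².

about 42.2 mm

Per unit area: Q = 440×10²¹ / (3.6×10¹⁴) ≈ 1.222×10⁹ J/m²
Δh = αQ/(ρcₚ) = 1.4×10⁻⁴ × 1.222×10⁹ / (1024 × 3960) ≈ 0.042189 m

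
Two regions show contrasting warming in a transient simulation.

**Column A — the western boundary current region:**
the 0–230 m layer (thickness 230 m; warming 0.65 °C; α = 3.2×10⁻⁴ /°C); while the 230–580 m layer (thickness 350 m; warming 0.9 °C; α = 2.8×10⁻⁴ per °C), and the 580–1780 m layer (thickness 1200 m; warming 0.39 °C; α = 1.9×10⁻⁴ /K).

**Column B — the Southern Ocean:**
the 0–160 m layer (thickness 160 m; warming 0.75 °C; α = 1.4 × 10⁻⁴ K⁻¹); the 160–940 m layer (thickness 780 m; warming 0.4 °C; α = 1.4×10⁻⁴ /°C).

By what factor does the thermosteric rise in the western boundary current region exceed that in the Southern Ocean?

a factor of 3.72

A 0–230 m: 0.65 × 3.2×10⁻⁴ × 230 = 0.04784 m
A 0.9 × 350 × 2.8×10⁻⁴ = 0.08820 m
A 0.39 × 1.9×10⁻⁴ × 1200 = 0.08892 m
A total: 0.22496 m
B 0–160 m: 1.4×10⁻⁴ × 160 × 0.75 = 0.01680 m
B 0.4 × 780 × 1.4×10⁻⁴ = 0.04368 m
B total: 0.06048 m
Ratio: 0.22496 / 0.06048 ≈ 3.720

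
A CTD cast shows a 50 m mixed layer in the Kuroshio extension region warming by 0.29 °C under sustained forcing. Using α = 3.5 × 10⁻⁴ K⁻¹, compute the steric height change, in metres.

0.00508 m of thermosteric rise

Δh = αΔT·H = 3.5×10⁻⁴ × 0.29 × 50 = 0.005075 m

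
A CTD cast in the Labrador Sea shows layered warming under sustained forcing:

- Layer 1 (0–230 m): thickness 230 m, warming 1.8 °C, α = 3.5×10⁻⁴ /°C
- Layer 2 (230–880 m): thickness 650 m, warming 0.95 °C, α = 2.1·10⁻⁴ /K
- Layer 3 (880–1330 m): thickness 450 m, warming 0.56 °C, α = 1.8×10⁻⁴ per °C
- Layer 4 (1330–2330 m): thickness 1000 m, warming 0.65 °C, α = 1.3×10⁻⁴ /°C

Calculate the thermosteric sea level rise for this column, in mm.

400 mm

1.8 × 230 × 3.5×10⁻⁴ = 0.14490 m
2.1×10⁻⁴ × 0.95 × 650 = 0.129675 m
450 × 0.56 × 1.8×10⁻⁴ = 0.04536 m
1330–2330 m: 1.3×10⁻⁴ × 0.65 × 1000 = 0.08450 m
Δh = 0.14490 + 0.129675 + 0.04536 + 0.08450 = 0.404435 m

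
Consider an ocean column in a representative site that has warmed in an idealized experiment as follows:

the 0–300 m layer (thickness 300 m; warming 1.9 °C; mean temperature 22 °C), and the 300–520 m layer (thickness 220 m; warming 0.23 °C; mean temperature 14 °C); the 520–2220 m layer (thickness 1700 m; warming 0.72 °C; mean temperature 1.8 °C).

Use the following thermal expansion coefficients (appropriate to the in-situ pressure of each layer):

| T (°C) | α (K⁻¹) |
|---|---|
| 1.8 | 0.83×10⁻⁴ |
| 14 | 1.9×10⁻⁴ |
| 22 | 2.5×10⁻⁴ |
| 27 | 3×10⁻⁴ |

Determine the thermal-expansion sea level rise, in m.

0.254 m

Layer 1 at 22 °C → α = 2.5×10⁻⁴ K⁻¹
Layer 2 at 14 °C → α = 1.9×10⁻⁴ K⁻¹
Layer 3 at 1.8 °C → α = 0.83×10⁻⁴ K⁻¹
Layer 1: 2.5×10⁻⁴ × 1.9 × 300 = 0.14250 m
220 × 0.23 × 1.9×10⁻⁴ = 0.009614 m
520–2220 m: 0.83×10⁻⁴ × 1700 × 0.72 = 0.101592 m
Δh = 0.14250 + 0.009614 + 0.101592 = 0.253706 m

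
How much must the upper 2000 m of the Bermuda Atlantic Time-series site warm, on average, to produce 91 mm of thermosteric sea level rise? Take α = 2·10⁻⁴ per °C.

about 0.228 °C

ΔT = Δh/(αH) = 0.091 / (2×10⁻⁴ × 2000) = 0.2275 °C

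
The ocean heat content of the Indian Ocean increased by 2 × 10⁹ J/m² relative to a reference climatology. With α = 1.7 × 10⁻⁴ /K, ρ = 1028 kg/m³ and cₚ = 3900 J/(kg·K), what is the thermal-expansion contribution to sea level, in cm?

Δh ≈ 8.48 cm

Δh = αQ/(ρcₚ) = 1.7×10⁻⁴ × 2×10⁹ / (1028 × 3900) ≈ 0.084805 m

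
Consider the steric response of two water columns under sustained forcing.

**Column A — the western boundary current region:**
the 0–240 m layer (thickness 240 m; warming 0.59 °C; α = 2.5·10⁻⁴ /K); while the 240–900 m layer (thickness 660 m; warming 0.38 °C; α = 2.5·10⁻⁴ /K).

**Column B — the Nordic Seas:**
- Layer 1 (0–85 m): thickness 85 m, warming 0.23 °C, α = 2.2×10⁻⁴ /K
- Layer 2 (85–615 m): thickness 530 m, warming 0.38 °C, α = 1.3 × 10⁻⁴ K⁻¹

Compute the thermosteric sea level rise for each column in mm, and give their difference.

A 0–240 m: 2.5×10⁻⁴ × 240 × 0.59 = 0.03540 m
A 240–900 m: 2.5×10⁻⁴ × 660 × 0.38 = 0.06270 m
A total: 0.09810 m
B Layer 1: 85 × 2.2×10⁻⁴ × 0.23 = 0.004301 m
B 0.38 × 530 × 1.3×10⁻⁴ = 0.026182 m
B total: 0.030483 m
Difference: 0.09810 − 0.030483 = 0.067617 m

A: 98 mm; B: 30 mm; difference 68 mm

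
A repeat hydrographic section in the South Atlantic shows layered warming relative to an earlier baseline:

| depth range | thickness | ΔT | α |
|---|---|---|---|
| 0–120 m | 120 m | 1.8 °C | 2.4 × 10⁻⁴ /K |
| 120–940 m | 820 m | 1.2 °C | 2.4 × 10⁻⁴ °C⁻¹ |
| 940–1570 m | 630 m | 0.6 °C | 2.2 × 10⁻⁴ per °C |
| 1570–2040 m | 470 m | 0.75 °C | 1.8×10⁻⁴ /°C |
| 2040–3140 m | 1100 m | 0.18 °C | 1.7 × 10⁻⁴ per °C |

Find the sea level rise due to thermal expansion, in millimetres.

468 mm

0–120 m: 120 × 2.4×10⁻⁴ × 1.8 = 0.05184 m
820 × 1.2 × 2.4×10⁻⁴ = 0.23616 m
0.6 × 630 × 2.2×10⁻⁴ = 0.08316 m
1570–2040 m: 1.8×10⁻⁴ × 470 × 0.75 = 0.06345 m
1100 × 0.18 × 1.7×10⁻⁴ = 0.03366 m
Δh = 0.05184 + 0.23616 + 0.08316 + 0.06345 + 0.03366 = 0.46827 m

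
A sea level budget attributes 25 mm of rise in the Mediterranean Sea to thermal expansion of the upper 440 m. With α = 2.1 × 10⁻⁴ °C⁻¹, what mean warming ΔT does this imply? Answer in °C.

ΔT = Δh/(αH) = 0.025 / (2.1×10⁻⁴ × 440) ≈ 0.2706 °C

ΔT ≈ 0.271 °C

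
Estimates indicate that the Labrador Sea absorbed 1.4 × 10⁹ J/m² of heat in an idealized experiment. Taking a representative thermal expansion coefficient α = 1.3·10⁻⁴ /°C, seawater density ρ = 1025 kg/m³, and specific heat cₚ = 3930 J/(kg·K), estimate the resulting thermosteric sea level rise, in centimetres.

4.52 cm

Δh = αQ/(ρcₚ) = 1.3×10⁻⁴ × 1.4×10⁹ / (1025 × 3930) ≈ 0.045181 m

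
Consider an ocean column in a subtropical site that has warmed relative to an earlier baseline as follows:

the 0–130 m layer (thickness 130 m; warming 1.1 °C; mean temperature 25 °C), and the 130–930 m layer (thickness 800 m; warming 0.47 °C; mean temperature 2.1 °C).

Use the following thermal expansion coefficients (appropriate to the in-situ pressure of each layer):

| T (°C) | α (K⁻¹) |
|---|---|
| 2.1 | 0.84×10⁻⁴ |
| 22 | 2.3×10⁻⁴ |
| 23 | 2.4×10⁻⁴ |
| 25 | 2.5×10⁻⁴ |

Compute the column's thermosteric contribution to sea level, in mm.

67.3 mm

Layer 1 at 25 °C → α = 2.5×10⁻⁴ K⁻¹
Layer 2 at 2.1 °C → α = 0.84×10⁻⁴ K⁻¹
0–130 m: 2.5×10⁻⁴ × 130 × 1.1 = 0.03575 m
130–930 m: 800 × 0.47 × 0.84×10⁻⁴ = 0.031584 m
Δh = 0.03575 + 0.031584 = 0.067334 m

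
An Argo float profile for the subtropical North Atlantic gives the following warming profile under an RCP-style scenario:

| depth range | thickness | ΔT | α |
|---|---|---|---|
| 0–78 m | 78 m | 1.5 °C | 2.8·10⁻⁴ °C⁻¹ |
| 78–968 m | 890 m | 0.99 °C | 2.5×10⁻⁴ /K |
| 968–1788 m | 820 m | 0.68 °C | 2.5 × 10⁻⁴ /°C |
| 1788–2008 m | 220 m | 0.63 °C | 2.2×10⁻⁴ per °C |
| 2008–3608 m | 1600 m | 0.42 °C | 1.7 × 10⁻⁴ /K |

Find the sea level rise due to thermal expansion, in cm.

Δh = 54 cm

Layer 1: 2.8×10⁻⁴ × 1.5 × 78 = 0.03276 m
Layer 2: 890 × 0.99 × 2.5×10⁻⁴ = 0.220275 m
Layer 3: 0.68 × 2.5×10⁻⁴ × 820 = 0.13940 m
220 × 2.2×10⁻⁴ × 0.63 = 0.030492 m
0.42 × 1600 × 1.7×10⁻⁴ = 0.11424 m
Δh = 0.03276 + 0.220275 + 0.13940 + 0.030492 + 0.11424 = 0.537167 m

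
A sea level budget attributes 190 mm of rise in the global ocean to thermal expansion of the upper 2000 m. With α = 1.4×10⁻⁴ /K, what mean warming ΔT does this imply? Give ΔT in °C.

0.68 °C

ΔT = Δh/(αH) = 0.19 / (1.4×10⁻⁴ × 2000) ≈ 0.6786 °C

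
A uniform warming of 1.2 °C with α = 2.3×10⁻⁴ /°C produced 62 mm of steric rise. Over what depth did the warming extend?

H = Δh/(αΔT) = 0.062 / (2.3×10⁻⁴ × 1.2) ≈ 224.6 m

H ≈ 220 m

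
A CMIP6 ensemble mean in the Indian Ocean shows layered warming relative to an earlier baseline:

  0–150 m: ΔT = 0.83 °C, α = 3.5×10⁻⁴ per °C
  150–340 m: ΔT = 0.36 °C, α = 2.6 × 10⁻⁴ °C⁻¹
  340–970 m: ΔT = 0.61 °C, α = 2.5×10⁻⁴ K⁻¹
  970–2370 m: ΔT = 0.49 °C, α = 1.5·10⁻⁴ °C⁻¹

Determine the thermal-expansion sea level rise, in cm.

Δh ≈ 26.0 cm

0.83 × 3.5×10⁻⁴ × 150 = 0.043575 m
0.36 × 2.6×10⁻⁴ × 190 = 0.017784 m
630 × 2.5×10⁻⁴ × 0.61 = 0.096075 m
1400 × 1.5×10⁻⁴ × 0.49 = 0.10290 m
Δh = 0.043575 + 0.017784 + 0.096075 + 0.10290 = 0.260334 m ≈ 26.0 cm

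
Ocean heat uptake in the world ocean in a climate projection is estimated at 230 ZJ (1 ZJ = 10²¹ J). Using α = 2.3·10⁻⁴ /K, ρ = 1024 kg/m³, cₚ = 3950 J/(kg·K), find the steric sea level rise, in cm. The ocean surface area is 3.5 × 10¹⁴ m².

Δh = 3.74 cm

Per unit area: Q = 230×10²¹ / (3.5×10¹⁴) ≈ 6.571×10⁸ J/m²
Δh = αQ/(ρcₚ) = 2.3×10⁻⁴ × 6.571×10⁸ / (1024 × 3950) ≈ 0.037365 m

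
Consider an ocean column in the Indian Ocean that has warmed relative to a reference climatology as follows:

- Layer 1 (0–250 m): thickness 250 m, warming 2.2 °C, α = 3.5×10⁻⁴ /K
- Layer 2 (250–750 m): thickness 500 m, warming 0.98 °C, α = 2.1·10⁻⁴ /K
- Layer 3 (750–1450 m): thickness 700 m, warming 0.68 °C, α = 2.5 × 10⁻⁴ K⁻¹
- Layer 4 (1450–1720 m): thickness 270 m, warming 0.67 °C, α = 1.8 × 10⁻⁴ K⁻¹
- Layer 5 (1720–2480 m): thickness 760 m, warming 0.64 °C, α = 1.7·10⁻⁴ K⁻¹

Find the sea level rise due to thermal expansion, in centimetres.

3.5×10⁻⁴ × 250 × 2.2 = 0.19250 m
250–750 m: 2.1×10⁻⁴ × 500 × 0.98 = 0.10290 m
2.5×10⁻⁴ × 0.68 × 700 = 0.11900 m
Layer 4: 1.8×10⁻⁴ × 270 × 0.67 = 0.032562 m
1.7×10⁻⁴ × 0.64 × 760 = 0.082688 m
Δh = 0.19250 + 0.10290 + 0.11900 + 0.032562 + 0.082688 = 0.52965 m

53 cm of thermosteric rise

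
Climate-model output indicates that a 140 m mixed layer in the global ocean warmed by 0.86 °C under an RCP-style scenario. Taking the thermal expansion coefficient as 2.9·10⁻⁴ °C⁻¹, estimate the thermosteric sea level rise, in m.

Δh = 0.0349 m

Δh = αΔT·H = 2.9×10⁻⁴ × 0.86 × 140 = 0.034916 m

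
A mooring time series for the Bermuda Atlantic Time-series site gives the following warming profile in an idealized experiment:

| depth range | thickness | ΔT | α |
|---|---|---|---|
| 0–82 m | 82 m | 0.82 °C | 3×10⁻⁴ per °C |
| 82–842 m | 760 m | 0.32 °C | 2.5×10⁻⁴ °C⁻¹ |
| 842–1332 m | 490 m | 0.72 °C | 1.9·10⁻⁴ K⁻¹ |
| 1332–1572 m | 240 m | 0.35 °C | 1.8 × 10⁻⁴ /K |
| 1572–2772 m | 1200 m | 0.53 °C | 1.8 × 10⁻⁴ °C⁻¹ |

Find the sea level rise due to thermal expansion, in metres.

0–82 m: 3×10⁻⁴ × 82 × 0.82 = 0.020172 m
Layer 2: 0.32 × 2.5×10⁻⁴ × 760 = 0.06080 m
842–1332 m: 0.72 × 490 × 1.9×10⁻⁴ = 0.067032 m
1332–1572 m: 240 × 1.8×10⁻⁴ × 0.35 = 0.01512 m
Layer 5: 1200 × 0.53 × 1.8×10⁻⁴ = 0.11448 m
Δh = 0.020172 + 0.06080 + 0.067032 + 0.01512 + 0.11448 = 0.277604 m

Δh ≈ 0.278 m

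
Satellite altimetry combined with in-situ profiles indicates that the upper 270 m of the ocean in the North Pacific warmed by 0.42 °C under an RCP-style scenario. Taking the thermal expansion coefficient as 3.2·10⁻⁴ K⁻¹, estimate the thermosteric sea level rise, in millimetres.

36.3 mm of thermosteric rise

Δh = αΔT·H = 3.2×10⁻⁴ × 0.42 × 270 = 0.036288 m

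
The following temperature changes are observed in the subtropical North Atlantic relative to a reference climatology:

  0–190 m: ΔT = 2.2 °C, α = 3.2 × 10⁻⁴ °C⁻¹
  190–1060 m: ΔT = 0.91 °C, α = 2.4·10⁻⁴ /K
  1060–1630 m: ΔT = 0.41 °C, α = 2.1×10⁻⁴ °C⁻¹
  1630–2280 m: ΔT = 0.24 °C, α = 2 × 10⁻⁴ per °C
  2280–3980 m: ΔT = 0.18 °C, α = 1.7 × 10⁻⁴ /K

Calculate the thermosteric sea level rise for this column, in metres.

Layer 1: 2.2 × 190 × 3.2×10⁻⁴ = 0.13376 m
190–1060 m: 0.91 × 870 × 2.4×10⁻⁴ = 0.190008 m
1060–1630 m: 0.41 × 2.1×10⁻⁴ × 570 = 0.049077 m
1630–2280 m: 2×10⁻⁴ × 0.24 × 650 = 0.03120 m
2280–3980 m: 1700 × 1.7×10⁻⁴ × 0.18 = 0.05202 m
Δh = 0.13376 + 0.190008 + 0.049077 + 0.03120 + 0.05202 = 0.456065 m

Δh = 0.456 m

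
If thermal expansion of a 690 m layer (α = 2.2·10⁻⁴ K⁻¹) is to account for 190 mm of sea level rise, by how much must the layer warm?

ΔT = Δh/(αH) = 0.19 / (2.2×10⁻⁴ × 690) ≈ 1.252 °C

about 1.25 °C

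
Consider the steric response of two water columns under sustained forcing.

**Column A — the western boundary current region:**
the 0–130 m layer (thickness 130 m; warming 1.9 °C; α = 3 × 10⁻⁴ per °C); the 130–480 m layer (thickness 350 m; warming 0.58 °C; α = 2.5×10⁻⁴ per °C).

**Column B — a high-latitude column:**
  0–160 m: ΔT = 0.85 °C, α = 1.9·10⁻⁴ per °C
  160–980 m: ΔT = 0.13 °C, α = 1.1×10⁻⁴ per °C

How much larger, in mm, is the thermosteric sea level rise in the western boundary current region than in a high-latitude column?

A 0–130 m: 130 × 3×10⁻⁴ × 1.9 = 0.07410 m
A Layer 2: 350 × 0.58 × 2.5×10⁻⁴ = 0.05075 m
A total: 0.12485 m
B Layer 1: 0.85 × 160 × 1.9×10⁻⁴ = 0.02584 m
B Layer 2: 1.1×10⁻⁴ × 0.13 × 820 = 0.011726 m
B total: 0.037566 m
Difference: 0.12485 − 0.037566 = 0.087284 m

87 mm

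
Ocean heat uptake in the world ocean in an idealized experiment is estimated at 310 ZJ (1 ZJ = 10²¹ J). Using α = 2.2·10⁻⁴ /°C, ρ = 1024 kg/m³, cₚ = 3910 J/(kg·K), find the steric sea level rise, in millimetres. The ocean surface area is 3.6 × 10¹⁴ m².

Per unit area: Q = 310×10²¹ / (3.6×10¹⁴) ≈ 8.611×10⁸ J/m²
Δh = αQ/(ρcₚ) = 2.2×10⁻⁴ × 8.611×10⁸ / (1024 × 3910) ≈ 0.047315 m

47.3 mm of thermosteric rise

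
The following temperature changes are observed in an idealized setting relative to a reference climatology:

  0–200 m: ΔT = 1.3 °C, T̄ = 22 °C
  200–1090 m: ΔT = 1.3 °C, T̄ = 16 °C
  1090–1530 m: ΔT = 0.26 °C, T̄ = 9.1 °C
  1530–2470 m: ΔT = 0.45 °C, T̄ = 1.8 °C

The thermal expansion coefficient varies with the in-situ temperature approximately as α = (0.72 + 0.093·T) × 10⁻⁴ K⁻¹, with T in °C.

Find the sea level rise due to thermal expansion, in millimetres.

383 mm of thermosteric rise

Layer 1: α = (0.72 + 0.093×22)×10⁻⁴ = 2.766×10⁻⁴ K⁻¹
Layer 2: α = (0.72 + 0.093×16)×10⁻⁴ = 2.208×10⁻⁴ K⁻¹
Layer 3: α = (0.72 + 0.093×9.1)×10⁻⁴ = 1.5663×10⁻⁴ K⁻¹
Layer 4: α = (0.72 + 0.093×1.8)×10⁻⁴ = 0.8874×10⁻⁴ K⁻¹
Layer 1: 200 × 2.766×10⁻⁴ × 1.3 = 0.071916 m
Layer 2: 2.208×10⁻⁴ × 890 × 1.3 = 0.2554656 m
Layer 3: 1.5663×10⁻⁴ × 440 × 0.26 = 0.017918472 m
Layer 4: 0.8874×10⁻⁴ × 940 × 0.45 = 0.03753702 m
Δh = 0.071916 + 0.2554656 + 0.017918472 + 0.03753702 = 0.382837092 m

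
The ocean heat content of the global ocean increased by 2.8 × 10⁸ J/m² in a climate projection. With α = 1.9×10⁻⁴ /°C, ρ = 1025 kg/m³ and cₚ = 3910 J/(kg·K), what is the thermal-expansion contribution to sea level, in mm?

13.3 mm of thermosteric rise

Δh = αQ/(ρcₚ) = 1.9×10⁻⁴ × 2.8×10⁸ / (1025 × 3910) ≈ 0.013274 m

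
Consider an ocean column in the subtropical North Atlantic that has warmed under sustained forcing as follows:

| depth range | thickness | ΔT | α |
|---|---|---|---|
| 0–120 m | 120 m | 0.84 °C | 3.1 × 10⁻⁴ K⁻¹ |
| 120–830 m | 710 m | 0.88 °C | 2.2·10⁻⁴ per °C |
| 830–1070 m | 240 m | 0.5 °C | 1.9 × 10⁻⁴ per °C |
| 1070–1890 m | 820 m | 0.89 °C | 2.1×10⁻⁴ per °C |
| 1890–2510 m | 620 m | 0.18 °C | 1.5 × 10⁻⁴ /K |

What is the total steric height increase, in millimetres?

Layer 1: 3.1×10⁻⁴ × 0.84 × 120 = 0.031248 m
120–830 m: 0.88 × 2.2×10⁻⁴ × 710 = 0.137456 m
830–1070 m: 0.5 × 1.9×10⁻⁴ × 240 = 0.02280 m
1070–1890 m: 820 × 2.1×10⁻⁴ × 0.89 = 0.153258 m
1.5×10⁻⁴ × 620 × 0.18 = 0.01674 m
Δh = 0.031248 + 0.137456 + 0.02280 + 0.153258 + 0.01674 = 0.361502 m

about 360 mm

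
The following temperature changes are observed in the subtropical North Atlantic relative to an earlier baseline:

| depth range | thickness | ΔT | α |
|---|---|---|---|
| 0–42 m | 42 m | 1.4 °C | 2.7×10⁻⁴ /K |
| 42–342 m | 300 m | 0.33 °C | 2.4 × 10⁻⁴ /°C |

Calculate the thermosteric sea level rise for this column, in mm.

Layer 1: 2.7×10⁻⁴ × 42 × 1.4 = 0.015876 m
2.4×10⁻⁴ × 0.33 × 300 = 0.02376 m
Δh = 0.015876 + 0.02376 = 0.039636 m

40 mm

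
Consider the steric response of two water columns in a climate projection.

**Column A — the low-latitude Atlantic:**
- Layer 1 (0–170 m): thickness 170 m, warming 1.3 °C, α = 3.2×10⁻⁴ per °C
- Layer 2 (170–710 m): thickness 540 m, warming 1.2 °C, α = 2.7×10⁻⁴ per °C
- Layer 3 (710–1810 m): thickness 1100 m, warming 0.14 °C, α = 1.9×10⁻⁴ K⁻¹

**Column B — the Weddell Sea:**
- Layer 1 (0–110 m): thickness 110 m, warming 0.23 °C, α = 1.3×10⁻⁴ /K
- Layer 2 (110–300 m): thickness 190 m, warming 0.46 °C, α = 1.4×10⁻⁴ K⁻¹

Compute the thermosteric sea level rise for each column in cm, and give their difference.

A Layer 1: 3.2×10⁻⁴ × 170 × 1.3 = 0.07072 m
A 170–710 m: 1.2 × 540 × 2.7×10⁻⁴ = 0.17496 m
A 710–1810 m: 0.14 × 1100 × 1.9×10⁻⁴ = 0.02926 m
A total: 0.27494 m
B 0–110 m: 0.23 × 1.3×10⁻⁴ × 110 = 0.003289 m
B 190 × 0.46 × 1.4×10⁻⁴ = 0.012236 m
B total: 0.015525 m
Difference: 0.27494 − 0.015525 = 0.259415 m

Δh_A ≈ 27.5 cm, Δh_B ≈ 1.55 cm; difference ≈ 25.9 cm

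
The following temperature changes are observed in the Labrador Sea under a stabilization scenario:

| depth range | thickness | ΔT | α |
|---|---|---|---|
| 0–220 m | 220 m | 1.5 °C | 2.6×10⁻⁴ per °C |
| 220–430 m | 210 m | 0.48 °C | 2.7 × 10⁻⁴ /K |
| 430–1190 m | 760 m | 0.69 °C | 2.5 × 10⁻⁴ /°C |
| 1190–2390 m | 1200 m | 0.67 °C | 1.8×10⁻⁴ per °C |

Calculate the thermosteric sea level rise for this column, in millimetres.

Δh = 389 mm

Layer 1: 220 × 2.6×10⁻⁴ × 1.5 = 0.08580 m
210 × 2.7×10⁻⁴ × 0.48 = 0.027216 m
Layer 3: 760 × 0.69 × 2.5×10⁻⁴ = 0.13110 m
1190–2390 m: 1.8×10⁻⁴ × 0.67 × 1200 = 0.14472 m
Δh = 0.08580 + 0.027216 + 0.13110 + 0.14472 = 0.388836 m ≈ 389 mm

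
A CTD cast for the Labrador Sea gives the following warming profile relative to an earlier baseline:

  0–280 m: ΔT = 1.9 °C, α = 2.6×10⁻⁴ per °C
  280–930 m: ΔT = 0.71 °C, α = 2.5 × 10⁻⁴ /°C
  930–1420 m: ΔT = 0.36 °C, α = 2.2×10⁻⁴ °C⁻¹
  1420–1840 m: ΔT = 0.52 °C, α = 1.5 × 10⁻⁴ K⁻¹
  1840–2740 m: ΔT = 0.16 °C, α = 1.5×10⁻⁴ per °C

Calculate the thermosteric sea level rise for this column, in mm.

Layer 1: 1.9 × 280 × 2.6×10⁻⁴ = 0.13832 m
Layer 2: 0.71 × 650 × 2.5×10⁻⁴ = 0.115375 m
0.36 × 490 × 2.2×10⁻⁴ = 0.038808 m
1420–1840 m: 0.52 × 1.5×10⁻⁴ × 420 = 0.03276 m
900 × 1.5×10⁻⁴ × 0.16 = 0.02160 m
Δh = 0.13832 + 0.115375 + 0.038808 + 0.03276 + 0.02160 = 0.346863 m ≈ 347 mm

about 347 mm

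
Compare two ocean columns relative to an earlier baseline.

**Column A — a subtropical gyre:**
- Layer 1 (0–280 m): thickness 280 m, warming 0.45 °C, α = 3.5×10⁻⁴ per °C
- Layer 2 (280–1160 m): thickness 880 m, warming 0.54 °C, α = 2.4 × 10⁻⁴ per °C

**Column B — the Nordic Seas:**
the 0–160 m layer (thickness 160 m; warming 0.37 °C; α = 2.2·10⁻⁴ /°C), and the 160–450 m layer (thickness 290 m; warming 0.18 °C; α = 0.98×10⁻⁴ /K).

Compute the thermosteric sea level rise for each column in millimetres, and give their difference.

A: 158 mm; B: 18.1 mm; difference 140 mm

A Layer 1: 280 × 0.45 × 3.5×10⁻⁴ = 0.04410 m
A Layer 2: 2.4×10⁻⁴ × 0.54 × 880 = 0.114048 m
A total: 0.158148 m
B Layer 1: 160 × 0.37 × 2.2×10⁻⁴ = 0.013024 m
B Layer 2: 0.18 × 290 × 0.98×10⁻⁴ = 0.0051156 m
B total: 0.0181396 m
Difference: 0.158148 − 0.0181396 = 0.1400084 m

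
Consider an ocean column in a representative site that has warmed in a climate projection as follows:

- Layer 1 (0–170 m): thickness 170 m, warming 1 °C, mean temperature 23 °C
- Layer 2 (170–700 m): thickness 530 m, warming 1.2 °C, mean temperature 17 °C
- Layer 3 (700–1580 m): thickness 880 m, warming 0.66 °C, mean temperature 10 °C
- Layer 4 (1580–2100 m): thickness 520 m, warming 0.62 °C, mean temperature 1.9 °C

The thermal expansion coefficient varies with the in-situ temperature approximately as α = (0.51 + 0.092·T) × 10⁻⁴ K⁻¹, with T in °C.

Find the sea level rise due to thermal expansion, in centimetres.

28 cm of thermosteric rise

Layer 1: α = (0.51 + 0.092×23)×10⁻⁴ = 2.626×10⁻⁴ K⁻¹
Layer 2: α = (0.51 + 0.092×17)×10⁻⁴ = 2.074×10⁻⁴ K⁻¹
Layer 3: α = (0.51 + 0.092×10)×10⁻⁴ = 1.43×10⁻⁴ K⁻¹
Layer 4: α = (0.51 + 0.092×1.9)×10⁻⁴ = 0.6848×10⁻⁴ K⁻¹
0–170 m: 170 × 1 × 2.626×10⁻⁴ = 0.044642 m
2.074×10⁻⁴ × 1.2 × 530 = 0.1319064 m
Layer 3: 0.66 × 880 × 1.43×10⁻⁴ = 0.0830544 m
1580–2100 m: 0.62 × 520 × 0.6848×10⁻⁴ = 0.022077952 m
Δh = 0.044642 + 0.1319064 + 0.0830544 + 0.022077952 = 0.281680752 m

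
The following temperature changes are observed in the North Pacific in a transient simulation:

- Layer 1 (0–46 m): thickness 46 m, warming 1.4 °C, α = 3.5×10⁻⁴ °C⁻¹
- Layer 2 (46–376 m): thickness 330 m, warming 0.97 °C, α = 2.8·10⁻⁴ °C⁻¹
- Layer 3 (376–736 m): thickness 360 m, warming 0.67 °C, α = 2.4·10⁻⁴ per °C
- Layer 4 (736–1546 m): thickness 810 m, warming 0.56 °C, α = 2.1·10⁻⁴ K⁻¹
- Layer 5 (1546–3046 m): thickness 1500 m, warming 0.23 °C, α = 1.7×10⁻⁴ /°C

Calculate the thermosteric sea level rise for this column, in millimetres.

0–46 m: 3.5×10⁻⁴ × 1.4 × 46 = 0.02254 m
46–376 m: 0.97 × 330 × 2.8×10⁻⁴ = 0.089628 m
360 × 0.67 × 2.4×10⁻⁴ = 0.057888 m
2.1×10⁻⁴ × 0.56 × 810 = 0.095256 m
1546–3046 m: 0.23 × 1.7×10⁻⁴ × 1500 = 0.05865 m
Δh = 0.02254 + 0.089628 + 0.057888 + 0.095256 + 0.05865 = 0.323962 m ≈ 324 mm

324 mm of thermosteric rise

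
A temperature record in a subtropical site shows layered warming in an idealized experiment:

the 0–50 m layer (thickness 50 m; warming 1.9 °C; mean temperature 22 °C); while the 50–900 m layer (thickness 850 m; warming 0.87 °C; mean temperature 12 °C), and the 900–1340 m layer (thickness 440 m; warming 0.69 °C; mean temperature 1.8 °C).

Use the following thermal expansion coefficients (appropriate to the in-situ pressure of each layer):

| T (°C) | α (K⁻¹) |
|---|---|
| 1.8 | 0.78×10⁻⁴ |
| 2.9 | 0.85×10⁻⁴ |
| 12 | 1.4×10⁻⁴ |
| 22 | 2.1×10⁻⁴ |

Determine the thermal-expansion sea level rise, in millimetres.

Layer 1 at 22 °C → α = 2.1×10⁻⁴ K⁻¹
Layer 2 at 12 °C → α = 1.4×10⁻⁴ K⁻¹
Layer 3 at 1.8 °C → α = 0.78×10⁻⁴ K⁻¹
0–50 m: 1.9 × 50 × 2.1×10⁻⁴ = 0.01995 m
50–900 m: 850 × 1.4×10⁻⁴ × 0.87 = 0.10353 m
900–1340 m: 440 × 0.78×10⁻⁴ × 0.69 = 0.0236808 m
Δh = 0.01995 + 0.10353 + 0.0236808 = 0.1471608 m

about 150 mm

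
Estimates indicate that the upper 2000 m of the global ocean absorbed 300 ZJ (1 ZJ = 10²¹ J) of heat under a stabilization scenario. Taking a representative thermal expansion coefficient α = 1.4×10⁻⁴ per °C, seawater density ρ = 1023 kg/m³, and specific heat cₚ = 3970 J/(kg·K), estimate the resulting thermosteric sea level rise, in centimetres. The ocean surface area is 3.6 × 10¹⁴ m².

Per unit area: Q = 300×10²¹ / (3.6×10¹⁴) ≈ 8.333×10⁸ J/m²
Δh = αQ/(ρcₚ) = 1.4×10⁻⁴ × 8.333×10⁸ / (1023 × 3970) ≈ 0.028725 m

2.87 cm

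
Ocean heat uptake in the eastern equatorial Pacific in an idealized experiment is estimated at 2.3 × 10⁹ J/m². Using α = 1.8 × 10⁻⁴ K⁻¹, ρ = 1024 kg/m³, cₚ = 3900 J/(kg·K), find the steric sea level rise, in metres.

Δh = αQ/(ρcₚ) = 1.8×10⁻⁴ × 2.3×10⁹ / (1024 × 3900) ≈ 0.10367 m

Δh ≈ 0.104 m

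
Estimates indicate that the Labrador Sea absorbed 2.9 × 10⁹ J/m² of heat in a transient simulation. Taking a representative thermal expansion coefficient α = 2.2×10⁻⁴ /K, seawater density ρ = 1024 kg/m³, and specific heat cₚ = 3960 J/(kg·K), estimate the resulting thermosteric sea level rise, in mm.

Δh = αQ/(ρcₚ) = 2.2×10⁻⁴ × 2.9×10⁹ / (1024 × 3960) ≈ 0.15734 m

Δh ≈ 157 mm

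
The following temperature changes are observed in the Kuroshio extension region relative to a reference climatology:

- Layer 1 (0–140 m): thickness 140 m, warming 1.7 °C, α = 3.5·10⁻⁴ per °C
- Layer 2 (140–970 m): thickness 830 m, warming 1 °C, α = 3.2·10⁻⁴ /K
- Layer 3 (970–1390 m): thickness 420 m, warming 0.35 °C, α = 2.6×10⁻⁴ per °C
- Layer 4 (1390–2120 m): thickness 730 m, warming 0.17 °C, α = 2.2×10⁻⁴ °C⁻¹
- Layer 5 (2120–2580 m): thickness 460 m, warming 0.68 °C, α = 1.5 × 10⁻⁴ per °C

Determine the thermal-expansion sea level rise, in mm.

460 mm of thermosteric rise

0–140 m: 3.5×10⁻⁴ × 1.7 × 140 = 0.08330 m
140–970 m: 1 × 830 × 3.2×10⁻⁴ = 0.26560 m
Layer 3: 0.35 × 420 × 2.6×10⁻⁴ = 0.03822 m
0.17 × 2.2×10⁻⁴ × 730 = 0.027302 m
2120–2580 m: 460 × 1.5×10⁻⁴ × 0.68 = 0.04692 m
Δh = 0.08330 + 0.26560 + 0.03822 + 0.027302 + 0.04692 = 0.461342 m ≈ 460 mm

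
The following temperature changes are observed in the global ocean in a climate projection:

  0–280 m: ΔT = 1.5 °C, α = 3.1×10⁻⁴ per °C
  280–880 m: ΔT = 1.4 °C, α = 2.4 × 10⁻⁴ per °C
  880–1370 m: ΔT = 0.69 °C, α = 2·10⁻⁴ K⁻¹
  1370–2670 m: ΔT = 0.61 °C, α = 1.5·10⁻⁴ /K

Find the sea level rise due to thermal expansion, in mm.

518 mm of thermosteric rise

Layer 1: 3.1×10⁻⁴ × 1.5 × 280 = 0.13020 m
Layer 2: 2.4×10⁻⁴ × 600 × 1.4 = 0.20160 m
Layer 3: 2×10⁻⁴ × 0.69 × 490 = 0.06762 m
Layer 4: 0.61 × 1.5×10⁻⁴ × 1300 = 0.11895 m
Δh = 0.13020 + 0.20160 + 0.06762 + 0.11895 = 0.51837 m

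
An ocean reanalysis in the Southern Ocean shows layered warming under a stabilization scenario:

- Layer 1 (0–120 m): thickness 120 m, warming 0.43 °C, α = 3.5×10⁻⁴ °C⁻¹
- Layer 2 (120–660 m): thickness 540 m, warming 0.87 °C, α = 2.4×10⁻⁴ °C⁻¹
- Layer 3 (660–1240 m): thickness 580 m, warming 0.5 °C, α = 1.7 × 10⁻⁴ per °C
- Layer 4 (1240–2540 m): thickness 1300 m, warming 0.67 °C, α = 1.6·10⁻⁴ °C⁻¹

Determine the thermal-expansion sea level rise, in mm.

0–120 m: 3.5×10⁻⁴ × 120 × 0.43 = 0.01806 m
120–660 m: 540 × 0.87 × 2.4×10⁻⁴ = 0.112752 m
660–1240 m: 580 × 1.7×10⁻⁴ × 0.5 = 0.04930 m
Layer 4: 1.6×10⁻⁴ × 1300 × 0.67 = 0.13936 m
Δh = 0.01806 + 0.112752 + 0.04930 + 0.13936 = 0.319472 m

319 mm of thermosteric rise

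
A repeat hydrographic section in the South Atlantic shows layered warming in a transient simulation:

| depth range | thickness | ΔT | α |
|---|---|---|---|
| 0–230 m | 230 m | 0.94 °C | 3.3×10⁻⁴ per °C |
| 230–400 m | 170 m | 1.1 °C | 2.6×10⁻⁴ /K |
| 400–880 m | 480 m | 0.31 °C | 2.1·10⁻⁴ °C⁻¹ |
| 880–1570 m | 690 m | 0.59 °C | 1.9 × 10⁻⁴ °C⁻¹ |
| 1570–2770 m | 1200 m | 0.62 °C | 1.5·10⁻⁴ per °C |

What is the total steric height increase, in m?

0–230 m: 0.94 × 230 × 3.3×10⁻⁴ = 0.071346 m
Layer 2: 170 × 2.6×10⁻⁴ × 1.1 = 0.04862 m
480 × 0.31 × 2.1×10⁻⁴ = 0.031248 m
880–1570 m: 1.9×10⁻⁴ × 0.59 × 690 = 0.077349 m
1570–2770 m: 0.62 × 1.5×10⁻⁴ × 1200 = 0.11160 m
Δh = 0.071346 + 0.04862 + 0.031248 + 0.077349 + 0.11160 = 0.340163 m ≈ 0.34 m

about 0.34 m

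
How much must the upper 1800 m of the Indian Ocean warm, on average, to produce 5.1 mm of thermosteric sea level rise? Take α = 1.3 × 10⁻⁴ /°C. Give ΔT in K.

about 0.022 K

ΔT = Δh/(αH) = 0.0051 / (1.3×10⁻⁴ × 1800) ≈ 0.02179 K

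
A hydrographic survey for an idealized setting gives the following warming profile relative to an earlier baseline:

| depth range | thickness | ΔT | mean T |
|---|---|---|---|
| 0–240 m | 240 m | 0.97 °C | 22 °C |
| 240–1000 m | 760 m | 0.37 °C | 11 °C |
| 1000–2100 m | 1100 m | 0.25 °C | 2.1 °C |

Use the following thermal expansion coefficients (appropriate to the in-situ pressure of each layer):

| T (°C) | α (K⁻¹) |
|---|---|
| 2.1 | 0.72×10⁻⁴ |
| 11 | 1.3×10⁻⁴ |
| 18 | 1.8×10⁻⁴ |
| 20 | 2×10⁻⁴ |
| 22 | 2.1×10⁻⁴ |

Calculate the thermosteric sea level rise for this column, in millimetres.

Layer 1 at 22 °C → α = 2.1×10⁻⁴ K⁻¹
Layer 2 at 11 °C → α = 1.3×10⁻⁴ K⁻¹
Layer 3 at 2.1 °C → α = 0.72×10⁻⁴ K⁻¹
Layer 1: 0.97 × 240 × 2.1×10⁻⁴ = 0.048888 m
Layer 2: 1.3×10⁻⁴ × 0.37 × 760 = 0.036556 m
1000–2100 m: 0.25 × 0.72×10⁻⁴ × 1100 = 0.01980 m
Δh = 0.048888 + 0.036556 + 0.01980 = 0.105244 m

Δh = 105 mm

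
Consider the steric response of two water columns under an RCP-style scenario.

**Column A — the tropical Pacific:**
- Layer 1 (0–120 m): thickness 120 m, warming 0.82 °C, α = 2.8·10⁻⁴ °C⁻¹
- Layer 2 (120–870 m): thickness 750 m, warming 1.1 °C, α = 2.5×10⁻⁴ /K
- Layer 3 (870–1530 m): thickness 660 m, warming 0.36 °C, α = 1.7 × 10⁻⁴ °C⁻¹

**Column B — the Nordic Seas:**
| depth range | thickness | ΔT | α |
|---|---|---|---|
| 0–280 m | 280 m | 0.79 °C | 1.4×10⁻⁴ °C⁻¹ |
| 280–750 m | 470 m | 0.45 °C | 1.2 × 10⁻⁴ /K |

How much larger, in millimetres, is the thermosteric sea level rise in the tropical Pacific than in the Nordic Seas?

218 mm

A 2.8×10⁻⁴ × 120 × 0.82 = 0.027552 m
A 120–870 m: 1.1 × 2.5×10⁻⁴ × 750 = 0.20625 m
A 870–1530 m: 660 × 0.36 × 1.7×10⁻⁴ = 0.040392 m
A total: 0.274194 m
B 0–280 m: 1.4×10⁻⁴ × 0.79 × 280 = 0.030968 m
B Layer 2: 0.45 × 470 × 1.2×10⁻⁴ = 0.02538 m
B total: 0.056348 m
Difference: 0.274194 − 0.056348 = 0.217846 m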